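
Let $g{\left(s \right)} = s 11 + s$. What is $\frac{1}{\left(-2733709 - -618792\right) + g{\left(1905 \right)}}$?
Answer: $- \frac{1}{2092057} \approx -4.78 \cdot 10^{-7}$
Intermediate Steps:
$g{\left(s \right)} = 12 s$ ($g{\left(s \right)} = 11 s + s = 12 s$)
$\frac{1}{\left(-2733709 - -618792\right) + g{\left(1905 \right)}} = \frac{1}{\left(-2733709 - -618792\right) + 12 \cdot 1905} = \frac{1}{\left(-2733709 + 618792\right) + 22860} = \frac{1}{-2114917 + 22860} = \frac{1}{-2092057} = - \frac{1}{2092057}$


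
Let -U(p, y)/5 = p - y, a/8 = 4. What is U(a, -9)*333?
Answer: -68265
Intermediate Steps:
a = 32 (a = 8*4 = 32)
U(p, y) = -5*p + 5*y (U(p, y) = -5*(p - y) = -5*p + 5*y)
U(a, -9)*333 = (-5*32 + 5*(-9))*333 = (-160 - 45)*333 = -205*333 = -68265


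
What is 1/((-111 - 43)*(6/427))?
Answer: -61/132 ≈ -0.46212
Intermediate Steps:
1/((-111 - 43)*(6/427)) = 1/(-924/427) = 1/(-154*6/427) = 1/(-132/61) = -61/132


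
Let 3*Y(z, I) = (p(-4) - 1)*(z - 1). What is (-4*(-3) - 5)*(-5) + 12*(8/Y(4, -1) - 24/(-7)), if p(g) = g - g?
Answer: -629/7 ≈ -89.857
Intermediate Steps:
p(g) = 0
Y(z, I) = ⅓ - z/3 (Y(z, I) = ((0 - 1)*(z - 1))/3 = (-(-1 + z))/3 = (1 - z)/3 = ⅓ - z/3)
(-4*(-3) - 5)*(-5) + 12*(8/Y(4, -1) - 24/(-7)) = (-4*(-3) - 5)*(-5) + 12*(8/(⅓ - ⅓*4) - 24/(-7)) = (12 - 5)*(-5) + 12*(8/(⅓ - 4/3) - 24*(-⅐)) = 7*(-5) + 12*(8/(-1) + 24/7) = -35 + 12*(8*(-1) + 24/7) = -35 + 12*(-8 + 24/7) = -35 + 12*(-32/7) = -35 - 384/7 = -629/7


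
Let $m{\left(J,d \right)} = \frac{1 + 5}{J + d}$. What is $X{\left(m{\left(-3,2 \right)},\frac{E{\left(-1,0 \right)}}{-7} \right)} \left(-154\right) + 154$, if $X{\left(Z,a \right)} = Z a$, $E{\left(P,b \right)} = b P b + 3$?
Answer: $-242$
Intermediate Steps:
$E{\left(P,b \right)} = 3 + P b^{2}$ ($E{\left(P,b \right)} = P b b + 3 = P b^{2} + 3 = 3 + P b^{2}$)
$m{\left(J,d \right)} = \frac{6}{J + d}$
$X{\left(m{\left(-3,2 \right)},\frac{E{\left(-1,0 \right)}}{-7} \right)} \left(-154\right) + 154 = \frac{6}{-3 + 2} \frac{3 - 0^{2}}{-7} \left(-154\right) + 154 = \frac{6}{-1} \left(3 - 0\right) \left(- \frac{1}{7}\right) \left(-154\right) + 154 = 6 \left(-1\right) \left(3 + 0\right) \left(- \frac{1}{7}\right) \left(-154\right) + 154 = - 6 \cdot 3 \left(- \frac{1}{7}\right) \left(-154\right) + 154 = \left(-6\right) \left(- \frac{3}{7}\right) \left(-154\right) + 154 = \frac{18}{7} \left(-154\right) + 154 = -396 + 154 = -242$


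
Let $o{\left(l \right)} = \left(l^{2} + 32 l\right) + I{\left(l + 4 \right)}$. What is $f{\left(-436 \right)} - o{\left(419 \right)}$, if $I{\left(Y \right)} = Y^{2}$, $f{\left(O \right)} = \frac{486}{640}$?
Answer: $- \frac{117727117}{320} \approx -3.679 \cdot 10^{5}$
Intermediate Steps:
$f{\left(O \right)} = \frac{243}{320}$ ($f{\left(O \right)} = 486 \cdot \frac{1}{640} = \frac{243}{320}$)
$o{\left(l \right)} = l^{2} + \left(4 + l\right)^{2} + 32 l$ ($o{\left(l \right)} = \left(l^{2} + 32 l\right) + \left(l + 4\right)^{2} = \left(l^{2} + 32 l\right) + \left(4 + l\right)^{2} = l^{2} + \left(4 + l\right)^{2} + 32 l$)
$f{\left(-436 \right)} - o{\left(419 \right)} = \frac{243}{320} - \left(16 + 2 \cdot 419^{2} + 40 \cdot 419\right) = \frac{243}{320} - \left(16 + 2 \cdot 175561 + 16760\right) = \frac{243}{320} - \left(16 + 351122 + 16760\right) = \frac{243}{320} - 367898 = - \frac{117727117}{320}$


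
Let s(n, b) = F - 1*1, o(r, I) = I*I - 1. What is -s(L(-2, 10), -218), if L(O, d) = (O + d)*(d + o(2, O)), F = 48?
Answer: -47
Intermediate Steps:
o(r, I) = -1 + I² (o(r, I) = I² - 1 = -1 + I²)
L(O, d) = (O + d)*(-1 + d + O²) (L(O, d) = (O + d)*(d + (-1 + O²)) = (O + d)*(-1 + d + O²))
s(n, b) = 47 (s(n, b) = 48 - 1*1 = 48 - 1 = 47)
-s(L(-2, 10), -218) = -1*47 = -47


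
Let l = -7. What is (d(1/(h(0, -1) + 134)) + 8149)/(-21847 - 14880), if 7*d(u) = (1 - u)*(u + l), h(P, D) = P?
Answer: -146305641/659470012 ≈ -0.22185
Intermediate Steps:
d(u) = (1 - u)*(-7 + u)/7 (d(u) = ((1 - u)*(u - 7))/7 = ((1 - u)*(-7 + u))/7 = (1 - u)*(-7 + u)/7)
(d(1/(h(0, -1) + 134)) + 8149)/(-21847 - 14880) = ((-1 - 1/(7*(0 + 134)**2) + 8/(7*(0 + 134))) + 8149)/(-21847 - 14880) = ((-1 - (1/134)**2/7 + (8/7)/134) + 8149)/(-36727) = ((-1 - (1/134)**2/7 + (8/7)*(1/134)) + 8149)*(-1/36727) = ((-1 - 1/7*1/17956 + 4/469) + 8149)*(-1/36727) = ((-1 - 1/125692 + 4/469) + 8149)*(-1/36727) = (-17803/17956 + 8149)*(-1/36727) = (146305641/17956)*(-1/36727) = -146305641/659470012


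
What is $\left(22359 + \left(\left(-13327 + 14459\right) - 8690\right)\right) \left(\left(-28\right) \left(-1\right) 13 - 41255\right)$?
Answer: $-605227691$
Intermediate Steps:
$\left(22359 + \left(\left(-13327 + 14459\right) - 8690\right)\right) \left(\left(-28\right) \left(-1\right) 13 - 41255\right) = \left(22359 + \left(1132 - 8690\right)\right) \left(28 \cdot 13 - 41255\right) = \left(22359 - 7558\right) \left(364 - 41255\right) = 14801 \left(-40891\right) = -605227691$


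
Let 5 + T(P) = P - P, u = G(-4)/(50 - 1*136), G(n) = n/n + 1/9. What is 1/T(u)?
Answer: -⅕ ≈ -0.20000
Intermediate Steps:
G(n) = 10/9 (G(n) = 1 + 1*(⅑) = 1 + ⅑ = 10/9)
u = -5/387 (u = 10/(9*(50 - 1*136)) = 10/(9*(50 - 136)) = (10/9)/(-86) = (10/9)*(-1/86) = -5/387 ≈ -0.012920)
T(P) = -5 (T(P) = -5 + (P - P) = -5 + 0 = -5)
1/T(u) = 1/(-5) = -⅕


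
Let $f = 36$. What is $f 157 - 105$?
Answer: $5547$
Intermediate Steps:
$f 157 - 105 = 36 \cdot 157 - 105 = 5652 - 105 = 5547$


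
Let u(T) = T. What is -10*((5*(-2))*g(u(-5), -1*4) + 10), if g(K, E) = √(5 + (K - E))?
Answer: 100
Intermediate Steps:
g(K, E) = √(5 + K - E)
-10*((5*(-2))*g(u(-5), -1*4) + 10) = -10*((5*(-2))*√(5 - 5 - (-1)*4) + 10) = -10*(-10*√(5 - 5 - 1*(-4)) + 10) = -10*(-10*√(5 - 5 + 4) + 10) = -10*(-10*√4 + 10) = -10*(-10*2 + 10) = -10*(-20 + 10) = -10*(-10) = 100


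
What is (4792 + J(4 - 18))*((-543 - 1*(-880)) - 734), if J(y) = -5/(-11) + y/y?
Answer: -20933016/11 ≈ -1.9030e+6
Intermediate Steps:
J(y) = 16/11 (J(y) = -5*(-1/11) + 1 = 5/11 + 1 = 16/11)
(4792 + J(4 - 18))*((-543 - 1*(-880)) - 734) = (4792 + 16/11)*((-543 - 1*(-880)) - 734) = 52728*((-543 + 880) - 734)/11 = 52728*(337 - 734)/11 = (52728/11)*(-397) = -20933016/11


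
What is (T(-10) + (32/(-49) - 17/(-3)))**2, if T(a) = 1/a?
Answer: 52171729/2160900 ≈ 24.144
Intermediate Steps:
(T(-10) + (32/(-49) - 17/(-3)))**2 = (1/(-10) + (32/(-49) - 17/(-3)))**2 = (-1/10 + (32*(-1/49) - 17*(-1/3)))**2 = (-1/10 + (-32/49 + 17/3))**2 = (-1/10 + 737/147)**2 = (7223/1470)**2 = 52171729/2160900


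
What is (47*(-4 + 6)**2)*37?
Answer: 6956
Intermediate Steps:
(47*(-4 + 6)**2)*37 = (47*2**2)*37 = (47*4)*37 = 188*37 = 6956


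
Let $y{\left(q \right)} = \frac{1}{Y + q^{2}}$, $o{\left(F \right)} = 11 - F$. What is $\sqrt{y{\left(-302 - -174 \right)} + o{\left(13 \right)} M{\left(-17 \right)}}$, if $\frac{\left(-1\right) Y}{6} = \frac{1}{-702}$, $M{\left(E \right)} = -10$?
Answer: $\frac{\sqrt{1499848165337}}{273847} \approx 4.4721$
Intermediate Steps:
$Y = \frac{1}{117}$ ($Y = - \frac{6}{-702} = \left(-6\right) \left(- \frac{1}{702}\right) = \frac{1}{117} \approx 0.008547$)
$y{\left(q \right)} = \frac{1}{\frac{1}{117} + q^{2}}$
$\sqrt{y{\left(-302 - -174 \right)} + o{\left(13 \right)} M{\left(-17 \right)}} = \sqrt{\frac{117}{1 + 117 \left(-302 - -174\right)^{2}} + \left(11 - 13\right) \left(-10\right)} = \sqrt{\frac{117}{1 + 117 \left(-302 + 174\right)^{2}} + \left(11 - 13\right) \left(-10\right)} = \sqrt{\frac{117}{1 + 117 \left(-128\right)^{2}} - -20} = \sqrt{\frac{117}{1 + 117 \cdot 16384} + 20} = \sqrt{\frac{117}{1 + 1916928} + 20} = \sqrt{\frac{117}{1916929} + 20} = \sqrt{\frac{38338697}{1916929}} = \frac{\sqrt{1499848165337}}{273847}$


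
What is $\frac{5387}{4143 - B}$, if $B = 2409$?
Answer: $\frac{5387}{1734} \approx 3.1067$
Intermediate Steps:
$\frac{5387}{4143 - B} = \frac{5387}{4143 - 2409} = \frac{5387}{1734}$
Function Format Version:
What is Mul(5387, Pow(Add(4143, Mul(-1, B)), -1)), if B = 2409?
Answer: Rational(5387, 1734) ≈ 3.1067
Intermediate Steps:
Mul(5387, Pow(Add(4143, Mul(-1, B)), -1)) = Mul(5387, Pow(Add(4143, Mul(-1, 2409)), -1)) = Mul(5387, Pow(Add(4143, -2409), -1)) = Mul(5387, Pow(1734, -1)) = Mul(5387, Rational(1, 1734)) = Rational(5387, 1734)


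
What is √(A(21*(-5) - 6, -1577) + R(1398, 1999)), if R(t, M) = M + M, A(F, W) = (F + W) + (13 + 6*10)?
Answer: √2383 ≈ 48.816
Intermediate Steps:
A(F, W) = 73 + F + W (A(F, W) = (F + W) + (13 + 60) = (F + W) + 73 = 73 + F + W)
R(t, M) = 2*M
√(A(21*(-5) - 6, -1577) + R(1398, 1999)) = √((73 + (21*(-5) - 6) - 1577) + 2*1999) = √((73 + (-105 - 6) - 1577) + 3998) = √((73 - 111 - 1577) + 3998) = √(-1615 + 3998) = √2383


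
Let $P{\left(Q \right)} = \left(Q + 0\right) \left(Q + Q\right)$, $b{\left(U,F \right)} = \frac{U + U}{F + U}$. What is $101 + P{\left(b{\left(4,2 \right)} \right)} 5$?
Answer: $\frac{1069}{9} \approx 118.78$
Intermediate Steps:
$b{\left(U,F \right)} = \frac{2 U}{F + U}$
$P{\left(Q \right)} = 2 Q^{2}$ ($P{\left(Q \right)} = Q 2 Q = 2 Q^{2}$)
$101 + P{\left(b{\left(4,2 \right)} \right)} 5 = 101 + 2 \left(2 \cdot 4 \frac{1}{2 + 4}\right)^{2} \cdot 5 = 101 + 2 \left(2 \cdot 4 \cdot \frac{1}{6}\right)^{2} \cdot 5 = 101 + 2 \left(\frac{4}{3}\right)^{2} \cdot 5 = 101 + 2 \cdot \frac{16}{9} \cdot 5 = 101 + \frac{32}{9} \cdot 5 = 101 + \frac{160}{9} = \frac{1069}{9}$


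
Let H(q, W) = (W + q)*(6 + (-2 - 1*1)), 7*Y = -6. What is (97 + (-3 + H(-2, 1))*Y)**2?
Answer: 511225/49 ≈ 10433.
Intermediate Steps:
Y = -6/7 (Y = (1/7)*(-6) = -6/7 ≈ -0.85714)
H(q, W) = 3*W + 3*q (H(q, W) = (W + q)*(6 + (-2 - 1)) = (W + q)*(6 - 3) = (W + q)*3 = 3*W + 3*q)
(97 + (-3 + H(-2, 1))*Y)**2 = (97 + (-3 + (3*1 + 3*(-2)))*(-6/7))**2 = (97 + (-3 + (3 - 6))*(-6/7))**2 = (97 + (-3 - 3)*(-6/7))**2 = (97 - 6*(-6/7))**2 = (97 + 36/7)**2 = (715/7)**2 = 511225/49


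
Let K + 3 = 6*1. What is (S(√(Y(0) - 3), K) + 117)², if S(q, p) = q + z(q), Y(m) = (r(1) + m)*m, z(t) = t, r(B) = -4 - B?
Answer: 13677 + 468*I*√3 ≈ 13677.0 + 810.6*I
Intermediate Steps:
K = 3 (K = -3 + 6*1 = -3 + 6 = 3)
Y(m) = m*(-5 + m) (Y(m) = ((-4 - 1*1) + m)*m = ((-4 - 1) + m)*m = (-5 + m)*m = m*(-5 + m))
S(q, p) = 2*q (S(q, p) = q + q = 2*q)
(S(√(Y(0) - 3), K) + 117)² = (2*√(0*(-5 + 0) - 3) + 117)² = (2*√(0*(-5) - 3) + 117)² = (2*√(0 - 3) + 117)² = (2*√(-3) + 117)² = (2*(I*√3) + 117)² = (2*I*√3 + 117)² = (117 + 2*I*√3)²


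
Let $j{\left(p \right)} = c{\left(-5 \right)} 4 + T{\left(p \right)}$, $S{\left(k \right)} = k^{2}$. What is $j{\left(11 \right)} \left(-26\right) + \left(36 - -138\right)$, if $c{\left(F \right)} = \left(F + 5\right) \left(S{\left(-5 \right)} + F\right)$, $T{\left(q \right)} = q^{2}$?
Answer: $-2972$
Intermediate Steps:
$c{\left(F \right)} = \left(5 + F\right) \left(25 + F\right)$ ($c{\left(F \right)} = \left(F + 5\right) \left(\left(-5\right)^{2} + F\right) = \left(5 + F\right) \left(25 + F\right)$)
$j{\left(p \right)} = p^{2}$ ($j{\left(p \right)} = \left(125 + \left(-5\right)^{2} + 30 \left(-5\right)\right) 4 + p^{2} = \left(125 + 25 - 150\right) 4 + p^{2} = 0 \cdot 4 + p^{2} = 0 + p^{2} = p^{2}$)
$j{\left(11 \right)} \left(-26\right) + \left(36 - -138\right) = 11^{2} \left(-26\right) + \left(36 - -138\right) = 121 \left(-26\right) + \left(36 + 138\right) = -3146 + 174 = -2972$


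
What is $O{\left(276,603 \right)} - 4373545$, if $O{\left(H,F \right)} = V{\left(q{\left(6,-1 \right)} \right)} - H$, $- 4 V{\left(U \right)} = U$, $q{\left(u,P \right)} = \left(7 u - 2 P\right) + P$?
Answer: $- \frac{17495327}{4} \approx -4.3738 \cdot 10^{6}$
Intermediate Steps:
$q{\left(u,P \right)} = - P + 7 u$ ($q{\left(u,P \right)} = \left(- 2 P + 7 u\right) + P = - P + 7 u$)
$V{\left(U \right)} = - \frac{U}{4}$
$O{\left(H,F \right)} = - \frac{43}{4} - H$ ($O{\left(H,F \right)} = - \frac{\left(-1\right) \left(-1\right) + 7 \cdot 6}{4} - H = - \frac{1 + 42}{4} - H = \left(- \frac{1}{4}\right) 43 - H = - \frac{43}{4} - H$)
$O{\left(276,603 \right)} - 4373545 = \left(- \frac{43}{4} - 276\right) - 4373545 = - \frac{1147}{4} - 4373545 = - \frac{17495327}{4}$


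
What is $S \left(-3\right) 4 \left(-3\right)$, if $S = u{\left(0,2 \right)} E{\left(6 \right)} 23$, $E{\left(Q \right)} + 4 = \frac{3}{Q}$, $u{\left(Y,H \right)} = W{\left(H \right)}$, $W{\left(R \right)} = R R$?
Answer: $-11592$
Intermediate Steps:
$W{\left(R \right)} = R^{2}$
$u{\left(Y,H \right)} = H^{2}$
$E{\left(Q \right)} = -4 + \frac{3}{Q}$
$S = -322$ ($S = 2^{2} \left(-4 + \frac{3}{6}\right) 23 = 4 \left(-4 + 3 \cdot \frac{1}{6}\right) 23 = 4 \left(-4 + \frac{1}{2}\right) 23 = 4 \left(- \frac{7}{2}\right) 23 = \left(-14\right) 23 = -322$)
$S \left(-3\right) 4 \left(-3\right) = - 322 \left(-3\right) 4 \left(-3\right) = - 322 \left(\left(-12\right) \left(-3\right)\right) = \left(-322\right) 36 = -11592$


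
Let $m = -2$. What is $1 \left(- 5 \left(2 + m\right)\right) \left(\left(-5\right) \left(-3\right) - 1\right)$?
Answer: $0$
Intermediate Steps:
$1 \left(- 5 \left(2 + m\right)\right) \left(\left(-5\right) \left(-3\right) - 1\right) = 1 \left(- 5 \left(2 - 2\right)\right) \left(\left(-5\right) \left(-3\right) - 1\right) = 1 \left(\left(-5\right) 0\right) \left(15 - 1\right) = 1 \cdot 0 \cdot 14 = 0 \cdot 14 = 0$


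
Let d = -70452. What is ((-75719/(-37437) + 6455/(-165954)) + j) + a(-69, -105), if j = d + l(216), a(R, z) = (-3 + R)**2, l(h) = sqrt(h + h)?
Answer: -135162001629191/2070939966 + 12*sqrt(3) ≈ -65245.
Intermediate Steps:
l(h) = sqrt(2)*sqrt(h) (l(h) = sqrt(2*h) = sqrt(2)*sqrt(h))
j = -70452 + 12*sqrt(3) (j = -70452 + sqrt(2)*sqrt(216) = -70452 + sqrt(2)*(6*sqrt(6)) = -70452 + 12*sqrt(3) ≈ -70431.)
((-75719/(-37437) + 6455/(-165954)) + j) + a(-69, -105) = ((-75719/(-37437) + 6455/(-165954)) + (-70452 + 12*sqrt(3))) + (-3 - 69)**2 = ((-75719*(-1/37437) + 6455*(-1/165954)) + (-70452 + 12*sqrt(3))) + (-72)**2 = ((75719/37437 - 6455/165954) + (-70452 + 12*sqrt(3))) + 5184 = (4108071697/2070939966 + (-70452 + 12*sqrt(3))) + 5184 = (-145897754412935/2070939966 + 12*sqrt(3)) + 5184 = -135162001629191/2070939966 + 12*sqrt(3)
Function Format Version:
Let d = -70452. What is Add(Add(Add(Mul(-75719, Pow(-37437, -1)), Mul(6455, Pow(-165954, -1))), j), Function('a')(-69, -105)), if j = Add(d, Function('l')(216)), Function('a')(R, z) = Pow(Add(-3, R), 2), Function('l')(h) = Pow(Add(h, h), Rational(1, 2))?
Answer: Add(Rational(-135162001629191, 2070939966), Mul(12, Pow(3, Rational(1, 2)))) ≈ -65245.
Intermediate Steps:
Function('l')(h) = Mul(Pow(2, Rational(1, 2)), Pow(h, Rational(1, 2))) (Function('l')(h) = Pow(Mul(2, h), Rational(1, 2)) = Mul(Pow(2, Rational(1, 2)), Pow(h, Rational(1, 2))))
j = Add(-70452, Mul(12, Pow(3, Rational(1, 2)))) (j = Add(-70452, Mul(Pow(2, Rational(1, 2)), Pow(216, Rational(1, 2)))) = Add(-70452, Mul(Pow(2, Rational(1, 2)), Mul(6, Pow(6, Rational(1, 2))))) = Add(-70452, Mul(12, Pow(3, Rational(1, 2)))) ≈ -70431.)
Add(Add(Add(Mul(-75719, Pow(-37437, -1)), Mul(6455, Pow(-165954, -1))), j), Function('a')(-69, -105)) = Add(Add(Add(Mul(-75719, Pow(-37437, -1)), Mul(6455, Pow(-165954, -1))), Add(-70452, Mul(12, Pow(3, Rational(1, 2))))), Pow(Add(-3, -69), 2)) = Add(Add(Add(Mul(-75719, Rational(-1, 37437)), Mul(6455, Rational(-1, 165954))), Add(-70452, Mul(12, Pow(3, Rational(1, 2))))), Pow(-72, 2)) = Add(Add(Add(Rational(75719, 37437), Rational(-6455, 165954)), Add(-70452, Mul(12, Pow(3, Rational(1, 2))))), 5184) = Add(Add(Rational(4108071697, 2070939966), Add(-70452, Mul(12, Pow(3, Rational(1, 2))))), 5184) = Add(Add(Rational(-145897754412935, 2070939966), Mul(12, Pow(3, Rational(1, 2)))), 5184) = Add(Rational(-135162001629191, 2070939966), Mul(12, Pow(3, Rational(1, 2))))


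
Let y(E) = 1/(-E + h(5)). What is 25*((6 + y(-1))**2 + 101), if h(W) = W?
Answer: 125125/36 ≈ 3475.7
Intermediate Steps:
y(E) = 1/(5 - E) (y(E) = 1/(-E + 5) = 1/(5 - E))
25*((6 + y(-1))**2 + 101) = 25*((6 - 1/(-5 - 1))**2 + 101) = 25*((6 - 1/(-6))**2 + 101) = 25*((6 - 1*(-1/6))**2 + 101) = 25*((6 + 1/6)**2 + 101) = 25*((37/6)**2 + 101) = 25*(1369/36 + 101) = 25*(5005/36) = 125125/36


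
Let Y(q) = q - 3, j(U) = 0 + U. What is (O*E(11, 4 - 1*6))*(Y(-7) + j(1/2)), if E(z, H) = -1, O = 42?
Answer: 399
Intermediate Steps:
j(U) = U
Y(q) = -3 + q
(O*E(11, 4 - 1*6))*(Y(-7) + j(1/2)) = (42*(-1))*((-3 - 7) + 1/2) = -42*(-10 + ½) = -42*(-19/2) = 399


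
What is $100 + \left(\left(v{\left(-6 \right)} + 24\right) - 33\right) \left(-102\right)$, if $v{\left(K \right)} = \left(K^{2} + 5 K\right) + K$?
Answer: $1018$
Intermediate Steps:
$v{\left(K \right)} = K^{2} + 6 K$
$100 + \left(\left(v{\left(-6 \right)} + 24\right) - 33\right) \left(-102\right) = 100 + \left(\left(- 6 \left(6 - 6\right) + 24\right) - 33\right) \left(-102\right) = 100 + \left(\left(\left(-6\right) 0 + 24\right) - 33\right) \left(-102\right) = 100 + \left(\left(0 + 24\right) - 33\right) \left(-102\right) = 100 + \left(24 - 33\right) \left(-102\right) = 100 - -918 = 100 + 918 = 1018$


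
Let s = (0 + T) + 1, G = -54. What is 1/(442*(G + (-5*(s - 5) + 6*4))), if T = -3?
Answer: 1/2210 ≈ 0.00045249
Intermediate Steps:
s = -2 (s = (0 - 3) + 1 = -3 + 1 = -2)
1/(442*(G + (-5*(s - 5) + 6*4))) = 1/(442*(-54 + (-5*(-2 - 5) + 6*4))) = 1/(442*(-54 + (-5*(-7) + 24))) = 1/(442*(-54 + (35 + 24))) = 1/(442*(-54 + 59)) = 1/(442*5) = 1/2210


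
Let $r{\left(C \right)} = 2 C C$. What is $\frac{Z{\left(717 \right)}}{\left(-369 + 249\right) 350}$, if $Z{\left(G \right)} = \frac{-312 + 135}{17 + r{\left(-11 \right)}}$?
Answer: $\frac{59}{3626000} \approx 1.6271 \cdot 10^{-5}$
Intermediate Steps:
$r{\left(C \right)} = 2 C^{2}$
$Z{\left(G \right)} = - \frac{177}{259}$ ($Z{\left(G \right)} = \frac{-312 + 135}{17 + 2 \left(-11\right)^{2}} = - \frac{177}{17 + 2 \cdot 121} = - \frac{177}{17 + 242} = - \frac{177}{259}$)
$\frac{Z{\left(717 \right)}}{\left(-369 + 249\right) 350} = - \frac{177}{259 \left(-369 + 249\right) 350} = - \frac{177}{259 \left(\left(-120\right) 350\right)} = - \frac{177}{259 \left(-42000\right)} = \left(- \frac{177}{259}\right) \left(- \frac{1}{42000}\right) = \frac{59}{3626000}$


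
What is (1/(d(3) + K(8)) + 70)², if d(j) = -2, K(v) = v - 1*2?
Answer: 78961/16 ≈ 4935.1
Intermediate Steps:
K(v) = -2 + v (K(v) = v - 2 = -2 + v)
(1/(d(3) + K(8)) + 70)² = (1/(-2 + (-2 + 8)) + 70)² = (1/(-2 + 6) + 70)² = (1/4 + 70)² = (¼ + 70)² = (281/4)² = 78961/16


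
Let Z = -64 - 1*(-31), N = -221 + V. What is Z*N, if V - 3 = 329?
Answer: -3663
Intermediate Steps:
V = 332 (V = 3 + 329 = 332)
N = 111 (N = -221 + 332 = 111)
Z = -33 (Z = -64 + 31 = -33)
Z*N = -33*111 = -3663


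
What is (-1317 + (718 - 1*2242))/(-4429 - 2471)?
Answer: 947/2300 ≈ 0.41174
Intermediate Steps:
(-1317 + (718 - 1*2242))/(-4429 - 2471) = (-1317 + (718 - 2242))/(-6900) = (-1317 - 1524)*(-1/6900) = -2841*(-1/6900) = 947/2300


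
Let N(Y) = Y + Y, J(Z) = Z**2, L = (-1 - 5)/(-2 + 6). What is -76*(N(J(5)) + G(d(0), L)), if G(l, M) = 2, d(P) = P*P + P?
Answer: -3952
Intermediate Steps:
L = -3/2 (L = -6/4 = -6*1/4 = -3/2 ≈ -1.5000)
d(P) = P + P**2 (d(P) = P**2 + P = P + P**2)
N(Y) = 2*Y
-76*(N(J(5)) + G(d(0), L)) = -76*(2*5**2 + 2) = -76*(2*25 + 2) = -76*(50 + 2) = -76*52 = -3952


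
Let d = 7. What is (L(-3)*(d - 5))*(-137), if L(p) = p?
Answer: 822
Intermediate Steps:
(L(-3)*(d - 5))*(-137) = -3*(7 - 5)*(-137) = -3*2*(-137) = -6*(-137) = 822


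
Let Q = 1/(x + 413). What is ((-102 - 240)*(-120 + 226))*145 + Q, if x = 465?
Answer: -4615242119/878 ≈ -5.2565e+6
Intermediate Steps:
Q = 1/878 (Q = 1/(465 + 413) = 1/878 ≈ 0.0011390)
((-102 - 240)*(-120 + 226))*145 + Q = ((-102 - 240)*(-120 + 226))*145 + 1/878 = -342*106*145 + 1/878 = -36252*145 + 1/878 = -5256540 + 1/878 = -4615242119/878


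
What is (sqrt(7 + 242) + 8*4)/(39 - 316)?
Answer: -32/277 - sqrt(249)/277 ≈ -0.17249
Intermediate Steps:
(sqrt(7 + 242) + 8*4)/(39 - 316) = (sqrt(249) + 32)/(-277) = (32 + sqrt(249))*(-1/277) = -32/277 - sqrt(249)/277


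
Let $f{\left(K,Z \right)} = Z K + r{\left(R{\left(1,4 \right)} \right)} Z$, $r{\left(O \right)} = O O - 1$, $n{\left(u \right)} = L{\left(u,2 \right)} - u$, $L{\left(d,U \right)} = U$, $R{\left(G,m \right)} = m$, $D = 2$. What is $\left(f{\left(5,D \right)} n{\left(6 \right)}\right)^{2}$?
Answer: $25600$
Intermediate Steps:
$n{\left(u \right)} = 2 - u$
$r{\left(O \right)} = -1 + O^{2}$ ($r{\left(O \right)} = O^{2} - 1 = -1 + O^{2}$)
$f{\left(K,Z \right)} = 15 Z + K Z$ ($f{\left(K,Z \right)} = Z K + \left(-1 + 4^{2}\right) Z = K Z + \left(-1 + 16\right) Z = K Z + 15 Z = 15 Z + K Z$)
$\left(f{\left(5,D \right)} n{\left(6 \right)}\right)^{2} = \left(2 \left(15 + 5\right) \left(2 - 6\right)\right)^{2} = \left(2 \cdot 20 \left(2 - 6\right)\right)^{2} = \left(40 \left(-4\right)\right)^{2} = \left(-160\right)^{2} = 25600$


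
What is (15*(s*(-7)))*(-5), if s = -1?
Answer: -525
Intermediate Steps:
(15*(s*(-7)))*(-5) = (15*(-1*(-7)))*(-5) = (15*7)*(-5) = 105*(-5) = -525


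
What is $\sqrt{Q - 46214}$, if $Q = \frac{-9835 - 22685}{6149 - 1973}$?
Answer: $\frac{i \sqrt{1399410834}}{174} \approx 214.99 i$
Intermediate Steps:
$Q = - \frac{1355}{174}$ ($Q = - \frac{32520}{4176} = \left(-32520\right) \frac{1}{4176} = - \frac{1355}{174} \approx -7.7874$)
$\sqrt{Q - 46214} = \sqrt{- \frac{1355}{174} - 46214} = \sqrt{- \frac{8042591}{174}} = \frac{i \sqrt{1399410834}}{174}$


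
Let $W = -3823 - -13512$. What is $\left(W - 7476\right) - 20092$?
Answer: $-17879$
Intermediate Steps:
$W = 9689$ ($W = -3823 + 13512 = 9689$)
$\left(W - 7476\right) - 20092 = \left(9689 - 7476\right) - 20092 = 2213 - 20092 = -17879$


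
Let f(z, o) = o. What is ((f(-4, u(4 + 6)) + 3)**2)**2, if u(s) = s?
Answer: 28561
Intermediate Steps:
((f(-4, u(4 + 6)) + 3)**2)**2 = (((4 + 6) + 3)**2)**2 = ((10 + 3)**2)**2 = (13**2)**2 = 169**2 = 28561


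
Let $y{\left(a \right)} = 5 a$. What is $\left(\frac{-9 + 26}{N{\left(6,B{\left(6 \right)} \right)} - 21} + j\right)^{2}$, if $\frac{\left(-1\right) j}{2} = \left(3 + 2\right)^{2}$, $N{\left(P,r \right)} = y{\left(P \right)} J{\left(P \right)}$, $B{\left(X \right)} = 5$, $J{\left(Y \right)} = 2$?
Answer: $\frac{3736489}{1521} \approx 2456.6$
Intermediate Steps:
$N{\left(P,r \right)} = 10 P$ ($N{\left(P,r \right)} = 5 P 2 = 10 P$)
$j = -50$ ($j = - 2 \left(3 + 2\right)^{2} = - 2 \cdot 5^{2} = \left(-2\right) 25 = -50$)
$\left(\frac{-9 + 26}{N{\left(6,B{\left(6 \right)} \right)} - 21} + j\right)^{2} = \left(\frac{-9 + 26}{10 \cdot 6 - 21} - 50\right)^{2} = \left(\frac{17}{60 - 21} - 50\right)^{2} = \left(\frac{17}{39} - 50\right)^{2} = \left(- \frac{1933}{39}\right)^{2} = \frac{3736489}{1521}$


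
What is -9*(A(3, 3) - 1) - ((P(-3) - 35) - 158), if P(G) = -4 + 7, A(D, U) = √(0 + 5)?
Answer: 199 - 9*√5 ≈ 178.88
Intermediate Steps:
A(D, U) = √5
P(G) = 3
-9*(A(3, 3) - 1) - ((P(-3) - 35) - 158) = -9*(√5 - 1) - ((3 - 35) - 158) = -9*(-1 + √5) - (-32 - 158) = (9 - 9*√5) - 1*(-190) = (9 - 9*√5) + 190 = 199 - 9*√5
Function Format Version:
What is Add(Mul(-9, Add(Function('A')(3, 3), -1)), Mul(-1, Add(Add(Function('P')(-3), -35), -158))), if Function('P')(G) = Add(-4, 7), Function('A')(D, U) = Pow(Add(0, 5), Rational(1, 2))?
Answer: Add(199, Mul(-9, Pow(5, Rational(1, 2)))) ≈ 178.88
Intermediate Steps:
Function('A')(D, U) = Pow(5, Rational(1, 2))
Function('P')(G) = 3
Add(Mul(-9, Add(Function('A')(3, 3), -1)), Mul(-1, Add(Add(Function('P')(-3), -35), -158))) = Add(Mul(-9, Add(Pow(5, Rational(1, 2)), -1)), Mul(-1, Add(Add(3, -35), -158))) = Add(Mul(-9, Add(-1, Pow(5, Rational(1, 2)))), Mul(-1, Add(-32, -158))) = Add(Add(9, Mul(-9, Pow(5, Rational(1, 2)))), Mul(-1, -190)) = Add(Add(9, Mul(-9, Pow(5, Rational(1, 2)))), 190) = Add(199, Mul(-9, Pow(5, Rational(1, 2))))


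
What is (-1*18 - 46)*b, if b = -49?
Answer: 3136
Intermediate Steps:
(-1*18 - 46)*b = (-1*18 - 46)*(-49) = (-18 - 46)*(-49) = -64*(-49) = 3136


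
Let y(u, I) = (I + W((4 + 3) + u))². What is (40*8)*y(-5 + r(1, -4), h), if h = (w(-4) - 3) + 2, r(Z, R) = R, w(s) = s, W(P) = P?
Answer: 15680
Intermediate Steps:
h = -5 (h = (-4 - 3) + 2 = -7 + 2 = -5)
y(u, I) = (7 + I + u)² (y(u, I) = (I + ((4 + 3) + u))² = (I + (7 + u))² = (7 + I + u)²)
(40*8)*y(-5 + r(1, -4), h) = (40*8)*(7 - 5 + (-5 - 4))² = 320*(7 - 5 - 9)² = 320*(-7)² = 320*49 = 15680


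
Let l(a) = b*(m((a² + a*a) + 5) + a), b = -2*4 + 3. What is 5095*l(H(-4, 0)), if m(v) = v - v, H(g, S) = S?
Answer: 0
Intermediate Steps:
b = -5 (b = -8 + 3 = -5)
m(v) = 0
l(a) = -5*a (l(a) = -5*(0 + a) = -5*a)
5095*l(H(-4, 0)) = 5095*(-5*0) = 5095*0 = 0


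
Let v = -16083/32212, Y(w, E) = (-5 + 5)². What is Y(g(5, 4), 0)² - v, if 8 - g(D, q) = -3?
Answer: 16083/32212 ≈ 0.49929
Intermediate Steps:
g(D, q) = 11 (g(D, q) = 8 - 1*(-3) = 8 + 3 = 11)
Y(w, E) = 0 (Y(w, E) = 0² = 0)
v = -16083/32212 (v = -16083*1/32212 = -16083/32212 ≈ -0.49929)
Y(g(5, 4), 0)² - v = 0² - 1*(-16083/32212) = 0 + 16083/32212 = 16083/32212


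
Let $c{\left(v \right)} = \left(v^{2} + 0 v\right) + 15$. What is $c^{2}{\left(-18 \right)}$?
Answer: $114921$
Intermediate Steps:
$c{\left(v \right)} = 15 + v^{2}$ ($c{\left(v \right)} = \left(v^{2} + 0\right) + 15 = v^{2} + 15 = 15 + v^{2}$)
$c^{2}{\left(-18 \right)} = \left(15 + \left(-18\right)^{2}\right)^{2} = \left(15 + 324\right)^{2} = 339^{2} = 114921$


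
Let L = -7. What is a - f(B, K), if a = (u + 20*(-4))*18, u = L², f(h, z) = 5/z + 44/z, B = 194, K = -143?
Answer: -79745/143 ≈ -557.66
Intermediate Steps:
f(h, z) = 49/z
u = 49 (u = (-7)² = 49)
a = -558 (a = (49 + 20*(-4))*18 = (49 - 80)*18 = -31*18 = -558)
a - f(B, K) = -558 - 49/(-143) = -558 - 49*(-1)/143 = -558 - 1*(-49/143) = -558 + 49/143 = -79745/143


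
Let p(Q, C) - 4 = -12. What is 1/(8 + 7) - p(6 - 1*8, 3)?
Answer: 121/15 ≈ 8.0667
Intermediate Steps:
p(Q, C) = -8 (p(Q, C) = 4 - 12 = -8)
1/(8 + 7) - p(6 - 1*8, 3) = 1/(8 + 7) - 1*(-8) = 1/15 + 8 = 121/15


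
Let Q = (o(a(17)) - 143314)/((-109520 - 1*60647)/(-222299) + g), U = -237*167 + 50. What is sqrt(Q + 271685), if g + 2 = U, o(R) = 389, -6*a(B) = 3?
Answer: sqrt(20979988244498020094909890)/8787531602 ≈ 521.24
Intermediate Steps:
a(B) = -1/2 (a(B) = -1/6*3 = -1/2)
U = -39529 (U = -39579 + 50 = -39529)
g = -39531 (g = -2 - 39529 = -39531)
Q = 31772084575/8787531602 (Q = (389 - 143314)/((-109520 - 1*60647)/(-222299) - 39531) = -142925/((-109520 - 60647)*(-1/222299) - 39531) = -142925/(-170167*(-1/222299) - 39531) = -142925/(170167/222299 - 39531) = -142925/(-8787531602/222299) = -142925*(-222299/8787531602) = 31772084575/8787531602 ≈ 3.6156)
sqrt(Q + 271685) = sqrt(31772084575/8787531602 + 271685) = sqrt(2387472295373945/8787531602) = sqrt(20979988244498020094909890)/8787531602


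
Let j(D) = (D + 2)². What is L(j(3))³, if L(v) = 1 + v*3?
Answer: 438976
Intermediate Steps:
j(D) = (2 + D)²
L(v) = 1 + 3*v
L(j(3))³ = (1 + 3*(2 + 3)²)³ = (1 + 3*5²)³ = (1 + 3*25)³ = (1 + 75)³ = 76³ = 438976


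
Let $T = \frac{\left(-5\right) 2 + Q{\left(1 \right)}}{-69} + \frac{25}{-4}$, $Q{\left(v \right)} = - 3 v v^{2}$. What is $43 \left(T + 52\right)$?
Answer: $\frac{545197}{276} \approx 1975.4$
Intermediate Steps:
$Q{\left(v \right)} = - 3 v^{3}$
$T = - \frac{1673}{276}$ ($T = \frac{\left(-5\right) 2 - 3 \cdot 1^{3}}{-69} + \frac{25}{-4} = \left(-10 - 3\right) \left(- \frac{1}{69}\right) + 25 \left(- \frac{1}{4}\right) = \left(-10 - 3\right) \left(- \frac{1}{69}\right) - \frac{25}{4} = \left(-13\right) \left(- \frac{1}{69}\right) - \frac{25}{4} = \frac{13}{69} - \frac{25}{4} = - \frac{1673}{276} \approx -6.0616$)
$43 \left(T + 52\right) = 43 \left(- \frac{1673}{276} + 52\right) = 43 \cdot \frac{12679}{276} = \frac{545197}{276}$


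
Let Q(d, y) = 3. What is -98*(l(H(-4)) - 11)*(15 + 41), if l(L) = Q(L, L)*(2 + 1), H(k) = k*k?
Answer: 10976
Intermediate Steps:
H(k) = k²
l(L) = 9 (l(L) = 3*(2 + 1) = 3*3 = 9)
-98*(l(H(-4)) - 11)*(15 + 41) = -98*(9 - 11)*(15 + 41) = -(-196)*56 = -98*(-112) = 10976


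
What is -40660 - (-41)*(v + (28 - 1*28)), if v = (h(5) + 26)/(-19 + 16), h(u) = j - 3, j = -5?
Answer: -40906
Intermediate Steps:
h(u) = -8 (h(u) = -5 - 3 = -8)
v = -6 (v = (-8 + 26)/(-19 + 16) = 18/(-3) = 18*(-⅓) = -6)
-40660 - (-41)*(v + (28 - 1*28)) = -40660 - (-41)*(-6 + (28 - 1*28)) = -40660 - (-41)*(-6 + (28 - 28)) = -40660 - (-41)*(-6 + 0) = -40660 - (-41)*(-6) = -40660 - 1*246 = -40660 - 246 = -40906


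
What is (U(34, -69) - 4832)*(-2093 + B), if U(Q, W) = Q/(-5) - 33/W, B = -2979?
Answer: 2822096304/115 ≈ 2.4540e+7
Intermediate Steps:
U(Q, W) = -33/W - Q/5 (U(Q, W) = Q*(-1/5) - 33/W = -Q/5 - 33/W = -33/W - Q/5)
(U(34, -69) - 4832)*(-2093 + B) = ((-33/(-69) - 1/5*34) - 4832)*(-2093 - 2979) = ((-33*(-1/69) - 34/5) - 4832)*(-5072) = ((11/23 - 34/5) - 4832)*(-5072) = (-727/115 - 4832)*(-5072) = -556407/115*(-5072) = 2822096304/115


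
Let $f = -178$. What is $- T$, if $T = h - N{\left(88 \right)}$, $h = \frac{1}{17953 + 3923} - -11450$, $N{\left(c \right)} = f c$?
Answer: $- \frac{593145865}{21876} \approx -27114.0$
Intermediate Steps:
$N{\left(c \right)} = - 178 c$
$h = \frac{250480201}{21876}$ ($h = \frac{1}{21876} + 11450 = \frac{250480201}{21876} \approx 11450.0$)
$T = \frac{593145865}{21876}$ ($T = \frac{250480201}{21876} - \left(-178\right) 88 = \frac{250480201}{21876} - -15664 = \frac{250480201}{21876} + 15664 = \frac{593145865}{21876} \approx 27114.0$)
$- T = \left(-1\right) \frac{593145865}{21876} = - \frac{593145865}{21876}$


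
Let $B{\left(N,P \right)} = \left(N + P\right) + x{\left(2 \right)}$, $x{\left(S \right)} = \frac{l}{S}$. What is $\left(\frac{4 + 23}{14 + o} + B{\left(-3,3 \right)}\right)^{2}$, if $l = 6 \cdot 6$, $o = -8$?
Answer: $\frac{2025}{4} \approx 506.25$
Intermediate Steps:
$l = 36$
$x{\left(S \right)} = \frac{36}{S}$
$B{\left(N,P \right)} = 18 + N + P$ ($B{\left(N,P \right)} = \left(N + P\right) + \frac{36}{2} = \left(N + P\right) + 36 \cdot \frac{1}{2} = \left(N + P\right) + 18 = 18 + N + P$)
$\left(\frac{4 + 23}{14 + o} + B{\left(-3,3 \right)}\right)^{2} = \left(\frac{4 + 23}{14 - 8} + \left(18 - 3 + 3\right)\right)^{2} = \left(\frac{27}{6} + 18\right)^{2} = \left(27 \cdot \frac{1}{6} + 18\right)^{2} = \left(\frac{9}{2} + 18\right)^{2} = \left(\frac{45}{2}\right)^{2} = \frac{2025}{4}$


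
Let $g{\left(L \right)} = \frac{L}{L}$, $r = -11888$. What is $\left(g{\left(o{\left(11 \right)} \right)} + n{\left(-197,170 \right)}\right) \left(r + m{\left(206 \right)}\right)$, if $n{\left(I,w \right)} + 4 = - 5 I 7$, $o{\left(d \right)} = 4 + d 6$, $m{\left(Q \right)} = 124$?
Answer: $-81077488$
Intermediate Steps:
$o{\left(d \right)} = 4 + 6 d$
$n{\left(I,w \right)} = -4 - 35 I$ ($n{\left(I,w \right)} = -4 + - 5 I 7 = -4 - 35 I$)
$g{\left(L \right)} = 1$
$\left(g{\left(o{\left(11 \right)} \right)} + n{\left(-197,170 \right)}\right) \left(r + m{\left(206 \right)}\right) = \left(1 - -6891\right) \left(-11888 + 124\right) = \left(1 + \left(-4 + 6895\right)\right) \left(-11764\right) = \left(1 + 6891\right) \left(-11764\right) = 6892 \left(-11764\right) = -81077488$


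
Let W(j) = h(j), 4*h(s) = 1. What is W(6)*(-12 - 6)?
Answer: -9/2 ≈ -4.5000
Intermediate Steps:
h(s) = 1/4 (h(s) = (1/4)*1 = 1/4)
W(j) = 1/4
W(6)*(-12 - 6) = (-12 - 6)/4 = (1/4)*(-18) = -9/2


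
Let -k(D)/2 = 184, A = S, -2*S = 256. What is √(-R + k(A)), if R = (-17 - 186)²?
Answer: I*√41577 ≈ 203.9*I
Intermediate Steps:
S = -128 (S = -½*256 = -128)
R = 41209 (R = (-203)² = 41209)
A = -128
k(D) = -368 (k(D) = -2*184 = -368)
√(-R + k(A)) = √(-1*41209 - 368) = √(-41209 - 368) = √(-41577) = I*√41577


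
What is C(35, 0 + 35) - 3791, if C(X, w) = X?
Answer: -3756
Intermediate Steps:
C(35, 0 + 35) - 3791 = 35 - 3791 = -3756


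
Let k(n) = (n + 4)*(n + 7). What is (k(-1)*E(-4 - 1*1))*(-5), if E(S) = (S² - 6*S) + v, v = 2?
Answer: -5130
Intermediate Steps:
k(n) = (4 + n)*(7 + n)
E(S) = 2 + S² - 6*S (E(S) = (S² - 6*S) + 2 = 2 + S² - 6*S)
(k(-1)*E(-4 - 1*1))*(-5) = ((28 + (-1)² + 11*(-1))*(2 + (-4 - 1*1)² - 6*(-4 - 1*1)))*(-5) = ((28 + 1 - 11)*(2 + (-4 - 1)² - 6*(-4 - 1)))*(-5) = (18*(2 + (-5)² - 6*(-5)))*(-5) = (18*(2 + 25 + 30))*(-5) = (18*57)*(-5) = 1026*(-5) = -5130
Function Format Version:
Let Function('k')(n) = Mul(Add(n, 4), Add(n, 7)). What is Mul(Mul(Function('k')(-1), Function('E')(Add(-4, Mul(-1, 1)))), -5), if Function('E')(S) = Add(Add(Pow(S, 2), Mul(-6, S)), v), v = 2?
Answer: -5130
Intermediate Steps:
Function('k')(n) = Mul(Add(4, n), Add(7, n))
Function('E')(S) = Add(2, Pow(S, 2), Mul(-6, S)) (Function('E')(S) = Add(Add(Pow(S, 2), Mul(-6, S)), 2) = Add(2, Pow(S, 2), Mul(-6, S)))
Mul(Mul(Function('k')(-1), Function('E')(Add(-4, Mul(-1, 1)))), -5) = Mul(Mul(Add(28, Pow(-1, 2), Mul(11, -1)), Add(2, Pow(Add(-4, Mul(-1, 1)), 2), Mul(-6, Add(-4, Mul(-1, 1))))), -5) = Mul(Mul(Add(28, 1, -11), Add(2, Pow(Add(-4, -1), 2), Mul(-6, Add(-4, -1)))), -5) = Mul(Mul(18, Add(2, Pow(-5, 2), Mul(-6, -5))), -5) = Mul(Mul(18, Add(2, 25, 30)), -5) = Mul(Mul(18, 57), -5) = Mul(1026, -5) = -5130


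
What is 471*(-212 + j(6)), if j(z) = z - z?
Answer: -99852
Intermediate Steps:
j(z) = 0
471*(-212 + j(6)) = 471*(-212 + 0) = 471*(-212) = -99852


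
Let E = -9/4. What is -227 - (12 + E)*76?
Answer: -968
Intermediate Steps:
E = -9/4 (E = -9*1/4 = -9/4 ≈ -2.2500)
-227 - (12 + E)*76 = -227 - (12 - 9/4)*76 = -227 - 1*39/4*76 = -227 - 39/4*76 = -227 - 741 = -968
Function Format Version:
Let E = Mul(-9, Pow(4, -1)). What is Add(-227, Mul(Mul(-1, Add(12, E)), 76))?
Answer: -968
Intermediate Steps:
E = Rational(-9, 4) (E = Mul(-9, Rational(1, 4)) = Rational(-9, 4) ≈ -2.2500)
Add(-227, Mul(Mul(-1, Add(12, E)), 76)) = Add(-227, Mul(Mul(-1, Add(12, Rational(-9, 4))), 76)) = Add(-227, Mul(Mul(-1, Rational(39, 4)), 76)) = Add(-227, Mul(Rational(-39, 4), 76)) = Add(-227, -741) = -968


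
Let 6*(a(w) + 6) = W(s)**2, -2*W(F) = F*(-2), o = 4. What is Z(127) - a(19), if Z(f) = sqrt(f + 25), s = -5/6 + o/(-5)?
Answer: 29999/5400 + 2*sqrt(38) ≈ 17.884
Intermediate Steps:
s = -49/30 (s = -5/6 + 4/(-5) = -5*1/6 + 4*(-1/5) = -5/6 - 4/5 = -49/30 ≈ -1.6333)
W(F) = F (W(F) = -F*(-2)/2 = -(-1)*F = F)
Z(f) = sqrt(25 + f)
a(w) = -29999/5400 (a(w) = -6 + (-49/30)**2/6 = -6 + (1/6)*(2401/900) = -6 + 2401/5400 = -29999/5400)
Z(127) - a(19) = sqrt(25 + 127) - 1*(-29999/5400) = sqrt(152) + 29999/5400 = 2*sqrt(38) + 29999/5400 = 29999/5400 + 2*sqrt(38)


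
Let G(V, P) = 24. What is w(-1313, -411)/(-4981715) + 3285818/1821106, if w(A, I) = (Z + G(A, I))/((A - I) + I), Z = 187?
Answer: 10746254481058338/5955919701912635 ≈ 1.8043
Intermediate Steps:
w(A, I) = 211/A (w(A, I) = (187 + 24)/((A - I) + I) = 211/A)
w(-1313, -411)/(-4981715) + 3285818/1821106 = (211/(-1313))/(-4981715) + 3285818/1821106 = (211*(-1/1313))*(-1/4981715) + 3285818*(1/1821106) = -211/1313*(-1/4981715) + 1642909/910553 = 211/6540991795 + 1642909/910553 = 10746254481058338/5955919701912635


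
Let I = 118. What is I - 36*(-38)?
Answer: 1486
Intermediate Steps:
I - 36*(-38) = 118 - 36*(-38) = 118 + 1368 = 1486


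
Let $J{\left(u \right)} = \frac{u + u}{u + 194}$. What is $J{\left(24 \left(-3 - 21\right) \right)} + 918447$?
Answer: $\frac{175423953}{191} \approx 9.1845 \cdot 10^{5}$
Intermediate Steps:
$J{\left(u \right)} = \frac{2 u}{194 + u}$
$J{\left(24 \left(-3 - 21\right) \right)} + 918447 = \frac{2 \cdot 24 \left(-3 - 21\right)}{194 + 24 \left(-3 - 21\right)} + 918447 = \frac{2 \cdot 24 \left(-24\right)}{194 + 24 \left(-24\right)} + 918447 = 2 \left(-576\right) \frac{1}{194 - 576} + 918447 = 2 \left(-576\right) \frac{1}{-382} + 918447 = 2 \left(-576\right) \left(- \frac{1}{382}\right) + 918447 = \frac{576}{191} + 918447 = \frac{175423953}{191}$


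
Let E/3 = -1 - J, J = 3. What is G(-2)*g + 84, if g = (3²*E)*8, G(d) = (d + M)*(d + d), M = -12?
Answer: -48300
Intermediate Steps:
E = -12 (E = 3*(-1 - 1*3) = 3*(-1 - 3) = 3*(-4) = -12)
G(d) = 2*d*(-12 + d) (G(d) = (d - 12)*(d + d) = (-12 + d)*(2*d) = 2*d*(-12 + d))
g = -864 (g = (3²*(-12))*8 = (9*(-12))*8 = -108*8 = -864)
G(-2)*g + 84 = (2*(-2)*(-12 - 2))*(-864) + 84 = (2*(-2)*(-14))*(-864) + 84 = 56*(-864) + 84 = -48384 + 84 = -48300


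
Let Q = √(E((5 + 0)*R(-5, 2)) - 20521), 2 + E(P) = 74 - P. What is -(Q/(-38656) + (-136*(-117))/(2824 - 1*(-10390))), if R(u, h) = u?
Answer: -7956/6607 + I*√5106/19328 ≈ -1.2042 + 0.003697*I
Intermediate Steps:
E(P) = 72 - P (E(P) = -2 + (74 - P) = 72 - P)
Q = 2*I*√5106 (Q = √((72 - (5 + 0)*(-5)) - 20521) = √((72 - 5*(-5)) - 20521) = √((72 - 1*(-25)) - 20521) = √((72 + 25) - 20521) = √(97 - 20521) = √(-20424) = 2*I*√5106 ≈ 142.91*I)
-(Q/(-38656) + (-136*(-117))/(2824 - 1*(-10390))) = -((2*I*√5106)/(-38656) + (-136*(-117))/(2824 - 1*(-10390))) = -((2*I*√5106)*(-1/38656) + 15912/(2824 + 10390)) = -(-I*√5106/19328 + 15912/13214) = -(-I*√5106/19328 + 15912*(1/13214)) = -(-I*√5106/19328 + 7956/6607) = -(7956/6607 - I*√5106/19328) = -7956/6607 + I*√5106/19328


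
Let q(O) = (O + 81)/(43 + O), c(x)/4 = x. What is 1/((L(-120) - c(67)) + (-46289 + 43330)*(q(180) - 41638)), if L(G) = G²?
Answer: 223/27477504903 ≈ 8.1157e-9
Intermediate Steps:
c(x) = 4*x
q(O) = (81 + O)/(43 + O)
1/((L(-120) - c(67)) + (-46289 + 43330)*(q(180) - 41638)) = 1/(((-120)² - 4*67) + (-46289 + 43330)*((81 + 180)/(43 + 180) - 41638)) = 1/((14400 - 1*268) - 2959*(261/223 - 41638)) = 1/((14400 - 268) - 2959*((1/223)*261 - 41638)) = 1/(14132 - 2959*(261/223 - 41638)) = 1/(14132 - 2959*(-9285013/223)) = 1/(14132 + 27474353467/223) = 1/(27477504903/223) = 223/27477504903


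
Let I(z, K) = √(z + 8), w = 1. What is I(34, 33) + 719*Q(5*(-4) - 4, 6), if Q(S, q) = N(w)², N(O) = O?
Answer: 719 + √42 ≈ 725.48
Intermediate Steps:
I(z, K) = √(8 + z)
Q(S, q) = 1 (Q(S, q) = 1² = 1)
I(34, 33) + 719*Q(5*(-4) - 4, 6) = √(8 + 34) + 719*1 = √42 + 719 = 719 + √42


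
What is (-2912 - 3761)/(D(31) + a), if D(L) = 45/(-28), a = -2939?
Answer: 186844/82337 ≈ 2.2693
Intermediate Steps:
D(L) = -45/28 (D(L) = 45*(-1/28) = -45/28)
(-2912 - 3761)/(D(31) + a) = (-2912 - 3761)/(-45/28 - 2939) = -6673/(-82337/28) = -6673*(-28/82337) = 186844/82337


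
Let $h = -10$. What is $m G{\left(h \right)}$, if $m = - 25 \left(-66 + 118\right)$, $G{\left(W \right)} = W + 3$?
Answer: $9100$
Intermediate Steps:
$G{\left(W \right)} = 3 + W$
$m = -1300$ ($m = \left(-25\right) 52 = -1300$)
$m G{\left(h \right)} = - 1300 \left(3 - 10\right) = \left(-1300\right) \left(-7\right) = 9100$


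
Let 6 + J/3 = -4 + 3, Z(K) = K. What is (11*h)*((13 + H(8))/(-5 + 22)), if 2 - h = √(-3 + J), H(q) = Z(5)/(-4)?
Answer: 517/34 - 517*I*√6/34 ≈ 15.206 - 37.247*I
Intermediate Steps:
J = -21 (J = -18 + 3*(-4 + 3) = -18 + 3*(-1) = -18 - 3 = -21)
H(q) = -5/4 (H(q) = 5/(-4) = 5*(-¼) = -5/4)
h = 2 - 2*I*√6 (h = 2 - √(-3 - 21) = 2 - √(-24) = 2 - 2*I*√6 ≈ 2.0 - 4.899*I)
(11*h)*((13 + H(8))/(-5 + 22)) = (11*(2 - 2*I*√6))*((13 - 5/4)/(-5 + 22)) = (22 - 22*I*√6)*((47/4)/17) = (22 - 22*I*√6)*((47/4)*(1/17)) = (22 - 22*I*√6)*(47/68) = 517/34 - 517*I*√6/34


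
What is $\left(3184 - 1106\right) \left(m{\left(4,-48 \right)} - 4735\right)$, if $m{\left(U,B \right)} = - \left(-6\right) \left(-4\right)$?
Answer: $-9889202$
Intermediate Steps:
$m{\left(U,B \right)} = -24$ ($m{\left(U,B \right)} = \left(-1\right) 24 = -24$)
$\left(3184 - 1106\right) \left(m{\left(4,-48 \right)} - 4735\right) = \left(3184 - 1106\right) \left(-24 - 4735\right) = 2078 \left(-4759\right) = -9889202$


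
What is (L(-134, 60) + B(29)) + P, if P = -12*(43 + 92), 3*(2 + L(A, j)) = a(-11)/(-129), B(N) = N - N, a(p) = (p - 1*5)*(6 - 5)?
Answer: -627698/387 ≈ -1622.0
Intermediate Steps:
a(p) = -5 + p (a(p) = (p - 5)*1 = (-5 + p)*1 = -5 + p)
B(N) = 0
L(A, j) = -758/387 (L(A, j) = -2 + ((-5 - 11)/(-129))/3 = -2 + (-16*(-1/129))/3 = -2 + (⅓)*(16/129) = -2 + 16/387 = -758/387)
P = -1620 (P = -12*135 = -1620)
(L(-134, 60) + B(29)) + P = (-758/387 + 0) - 1620 = -758/387 - 1620 = -627698/387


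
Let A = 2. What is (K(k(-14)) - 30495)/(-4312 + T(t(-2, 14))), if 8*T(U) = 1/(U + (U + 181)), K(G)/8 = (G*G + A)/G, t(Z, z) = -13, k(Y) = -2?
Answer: 12614520/1782293 ≈ 7.0777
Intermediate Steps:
K(G) = 8*(2 + G**2)/G (K(G) = 8*((G*G + 2)/G) = 8*((G**2 + 2)/G) = 8*((2 + G**2)/G) = 8*(2 + G**2)/G)
T(U) = 1/(8*(181 + 2*U)) (T(U) = 1/(8*(U + (U + 181))) = 1/(8*(U + (181 + U))) = 1/(8*(181 + 2*U)))
(K(k(-14)) - 30495)/(-4312 + T(t(-2, 14))) = ((8*(-2) + 16/(-2)) - 30495)/(-4312 + 1/(8*(181 + 2*(-13)))) = ((-16 + 16*(-1/2)) - 30495)/(-4312 + 1/(8*(181 - 26))) = ((-16 - 8) - 30495)/(-4312 + (1/8)/155) = (-24 - 30495)/(-4312 + (1/8)*(1/155)) = -30519/(-4312 + 1/1240) = -30519/(-5346879/1240) = -30519*(-1240/5346879) = 12614520/1782293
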